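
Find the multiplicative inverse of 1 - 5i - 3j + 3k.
0.0227 + 0.1136i + 0.0682j - 0.0682k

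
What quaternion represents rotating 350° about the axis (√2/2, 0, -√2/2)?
-0.9962 + 0.0616i - 0.0616k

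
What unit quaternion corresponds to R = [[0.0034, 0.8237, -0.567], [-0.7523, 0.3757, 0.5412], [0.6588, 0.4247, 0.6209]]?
0.7071 - 0.0412i - 0.4334j - 0.5572k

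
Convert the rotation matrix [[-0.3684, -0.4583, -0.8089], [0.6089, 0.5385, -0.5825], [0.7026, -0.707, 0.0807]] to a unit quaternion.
0.5592 - 0.0557i - 0.6757j + 0.4771k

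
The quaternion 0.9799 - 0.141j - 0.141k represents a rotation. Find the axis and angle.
axis = (0, -√2/2, -√2/2), θ = 23°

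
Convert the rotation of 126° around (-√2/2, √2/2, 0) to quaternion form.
0.454 - 0.63i + 0.63j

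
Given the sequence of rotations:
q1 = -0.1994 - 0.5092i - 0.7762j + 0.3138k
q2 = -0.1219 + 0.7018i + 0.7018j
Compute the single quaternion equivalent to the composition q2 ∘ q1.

q2 · q1 = 0.9264 + 0.1424i - 0.2655j - 0.2256k
0.9264 + 0.1424i - 0.2655j - 0.2256k


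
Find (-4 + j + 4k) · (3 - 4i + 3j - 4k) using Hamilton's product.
1 - 25j + 32k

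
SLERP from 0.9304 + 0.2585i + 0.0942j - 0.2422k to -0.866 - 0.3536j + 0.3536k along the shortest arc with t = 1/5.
0.9287 + 0.2087i + 0.1485j - 0.268k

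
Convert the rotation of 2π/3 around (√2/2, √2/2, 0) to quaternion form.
0.5 + 0.6124i + 0.6124j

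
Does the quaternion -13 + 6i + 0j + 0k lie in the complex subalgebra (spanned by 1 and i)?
Yes. The quaternion -13 + 6i has j- and k-coefficients y = z = 0, so it lies in the complex subalgebra spanned by 1 and i.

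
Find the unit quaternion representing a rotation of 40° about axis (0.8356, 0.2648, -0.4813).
0.9397 + 0.2858i + 0.0906j - 0.1646k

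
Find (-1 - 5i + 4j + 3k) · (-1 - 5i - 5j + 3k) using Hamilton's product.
-13 + 37i + j + 39k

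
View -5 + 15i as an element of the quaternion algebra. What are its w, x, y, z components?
-5 + 15i + 0j + 0k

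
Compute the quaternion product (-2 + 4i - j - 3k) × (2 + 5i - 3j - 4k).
-39 - 7i + 5j - 5k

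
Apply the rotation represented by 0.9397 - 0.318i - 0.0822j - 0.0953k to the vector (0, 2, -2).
(0.651, 0.333, -2.732)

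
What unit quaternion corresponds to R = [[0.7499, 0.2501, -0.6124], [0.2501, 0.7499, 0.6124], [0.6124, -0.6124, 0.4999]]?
0.866 - 0.3536i - 0.3536j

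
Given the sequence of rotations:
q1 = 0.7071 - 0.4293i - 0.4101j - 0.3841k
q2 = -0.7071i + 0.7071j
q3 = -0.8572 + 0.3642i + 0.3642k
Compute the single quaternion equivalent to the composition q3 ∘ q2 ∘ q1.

q2 · q1 = -0.0136 - 0.7716i + 0.2284j + 0.5935k
q3 · q2 · q1 = 0.0765 + 0.5733i - 0.693j - 0.4305k
0.0765 + 0.5733i - 0.693j - 0.4305k


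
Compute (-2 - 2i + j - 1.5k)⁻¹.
-0.1778 + 0.1778i - 0.0889j + 0.1333k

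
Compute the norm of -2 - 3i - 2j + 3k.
√26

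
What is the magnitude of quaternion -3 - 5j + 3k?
√43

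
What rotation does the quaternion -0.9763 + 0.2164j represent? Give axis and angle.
axis = (0, 1, 0), θ = 335°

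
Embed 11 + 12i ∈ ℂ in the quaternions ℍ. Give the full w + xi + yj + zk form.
11 + 12i + 0j + 0k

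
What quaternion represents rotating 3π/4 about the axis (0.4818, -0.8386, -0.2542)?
0.3827 + 0.4451i - 0.7748j - 0.2349k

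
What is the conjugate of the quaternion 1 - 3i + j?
1 + 3i - j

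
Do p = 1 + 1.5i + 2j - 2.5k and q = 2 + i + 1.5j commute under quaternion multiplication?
No: pq = -2.5 + 7.75i + 3j - 4.75k ≠ -2.5 + 0.25i + 8j - 5.25k = qp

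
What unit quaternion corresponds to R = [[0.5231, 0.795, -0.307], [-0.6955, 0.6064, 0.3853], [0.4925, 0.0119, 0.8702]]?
0.866 - 0.1078i - 0.2308j - 0.4303k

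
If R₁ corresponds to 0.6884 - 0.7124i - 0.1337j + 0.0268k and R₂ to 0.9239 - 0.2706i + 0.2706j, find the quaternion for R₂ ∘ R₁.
0.4794 - 0.8372i + 0.07j + 0.2537k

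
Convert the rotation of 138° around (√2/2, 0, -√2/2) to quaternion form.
0.3584 + 0.6601i - 0.6601k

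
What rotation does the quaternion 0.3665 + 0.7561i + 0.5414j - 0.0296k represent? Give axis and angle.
axis = (0.8126, 0.5819, -0.0318), θ = 137°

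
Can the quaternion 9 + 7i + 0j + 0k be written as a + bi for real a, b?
Yes. The quaternion 9 + 7i has j- and k-coefficients y = z = 0, so it lies in the complex subalgebra spanned by 1 and i.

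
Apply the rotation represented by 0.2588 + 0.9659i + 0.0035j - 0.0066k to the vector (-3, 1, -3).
(-2.957, 0.624, 3.141)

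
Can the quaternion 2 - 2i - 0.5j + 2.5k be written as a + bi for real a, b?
No. The quaternion 2 - 2i - 0.5j + 2.5k has j-coefficient y = -0.5 and k-coefficient z = 2.5, not both zero, so it does not lie in the complex subalgebra spanned by 1 and i.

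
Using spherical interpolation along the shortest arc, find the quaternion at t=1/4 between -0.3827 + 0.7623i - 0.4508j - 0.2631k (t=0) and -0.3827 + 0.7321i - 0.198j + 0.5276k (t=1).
-0.4111 + 0.8104i - 0.4131j - 0.0602k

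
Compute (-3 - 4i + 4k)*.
-3 + 4i - 4k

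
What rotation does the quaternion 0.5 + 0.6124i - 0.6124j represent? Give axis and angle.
axis = (√2/2, -√2/2, 0), θ = 2π/3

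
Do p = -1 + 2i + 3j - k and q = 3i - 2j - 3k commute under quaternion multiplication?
No: pq = -3 - 14i + 5j - 10k ≠ -3 + 8i - j + 16k = qp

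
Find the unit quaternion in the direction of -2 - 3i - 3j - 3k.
-0.3592 - 0.5388i - 0.5388j - 0.5388k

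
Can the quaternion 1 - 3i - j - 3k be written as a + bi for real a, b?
No. The quaternion 1 - 3i - j - 3k has j-coefficient y = -1 and k-coefficient z = -3, not both zero, so it does not lie in the complex subalgebra spanned by 1 and i.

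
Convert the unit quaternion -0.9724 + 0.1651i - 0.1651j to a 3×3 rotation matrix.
[[0.9455, -0.0545, 0.3211], [-0.0545, 0.9455, 0.3211], [-0.3211, -0.3211, 0.891]]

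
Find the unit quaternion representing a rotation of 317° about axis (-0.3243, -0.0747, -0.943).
-0.9304 - 0.1189i - 0.0274j - 0.3456k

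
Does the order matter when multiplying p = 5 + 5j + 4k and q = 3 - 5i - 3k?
Yes: pq = 27 - 40i - 5j + 22k ≠ 27 - 10i + 35j - 28k = qp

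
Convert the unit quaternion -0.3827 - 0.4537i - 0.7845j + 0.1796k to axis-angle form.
axis = (-0.4911, -0.8491, 0.1944), θ = 5π/4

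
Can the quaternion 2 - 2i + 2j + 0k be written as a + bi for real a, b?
No. The quaternion 2 - 2i + 2j has j-coefficient y = 2 and k-coefficient z = 0, not both zero, so it does not lie in the complex subalgebra spanned by 1 and i.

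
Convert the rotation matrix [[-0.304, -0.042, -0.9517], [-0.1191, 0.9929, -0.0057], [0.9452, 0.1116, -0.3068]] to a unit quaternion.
0.5878 + 0.0499i - 0.8068j - 0.0328k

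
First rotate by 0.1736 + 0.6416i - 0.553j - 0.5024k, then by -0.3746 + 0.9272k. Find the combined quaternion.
0.4008 + 0.2724i + 0.802j + 0.3492k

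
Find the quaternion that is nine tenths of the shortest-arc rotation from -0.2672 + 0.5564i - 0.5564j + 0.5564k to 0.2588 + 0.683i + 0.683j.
-0.2933 - 0.5848i - 0.7517j + 0.0834k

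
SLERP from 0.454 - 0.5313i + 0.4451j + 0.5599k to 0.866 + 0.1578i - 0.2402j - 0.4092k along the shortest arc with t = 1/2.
-0.2875 - 0.4809i + 0.4782j + 0.6763k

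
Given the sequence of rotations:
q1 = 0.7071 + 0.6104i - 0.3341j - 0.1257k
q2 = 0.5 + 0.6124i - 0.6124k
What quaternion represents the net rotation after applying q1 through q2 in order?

q2 · q1 = -0.0972 + 0.5336i - 0.4639j - 0.7005k
-0.0972 + 0.5336i - 0.4639j - 0.7005k


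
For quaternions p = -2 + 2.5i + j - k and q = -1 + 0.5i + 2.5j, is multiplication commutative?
No: pq = -1.75 - i - 6.5j + 6.75k ≠ -1.75 - 6i - 5.5j - 4.75k = qp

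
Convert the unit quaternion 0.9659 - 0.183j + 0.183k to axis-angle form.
axis = (0, -√2/2, √2/2), θ = π/6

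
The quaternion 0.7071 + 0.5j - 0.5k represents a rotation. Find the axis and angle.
axis = (0, √2/2, -√2/2), θ = π/2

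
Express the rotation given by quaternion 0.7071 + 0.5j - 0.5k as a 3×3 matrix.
[[0, 0.7071, 0.7071], [-0.7071, 0.5, -0.5], [-0.7071, -0.5, 0.5]]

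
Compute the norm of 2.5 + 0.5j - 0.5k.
2.598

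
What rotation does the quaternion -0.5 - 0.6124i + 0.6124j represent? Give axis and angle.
axis = (-√2/2, √2/2, 0), θ = 4π/3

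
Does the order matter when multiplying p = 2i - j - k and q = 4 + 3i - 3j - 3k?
Yes: pq = -12 + 8i - j - 7k ≠ -12 + 8i - 7j - k = qp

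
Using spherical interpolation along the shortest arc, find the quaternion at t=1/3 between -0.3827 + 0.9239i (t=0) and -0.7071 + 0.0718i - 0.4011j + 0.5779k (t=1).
-0.5954 + 0.7465i - 0.1694j + 0.2441k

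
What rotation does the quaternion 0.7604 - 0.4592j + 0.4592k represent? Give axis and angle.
axis = (0, -√2/2, √2/2), θ = 81°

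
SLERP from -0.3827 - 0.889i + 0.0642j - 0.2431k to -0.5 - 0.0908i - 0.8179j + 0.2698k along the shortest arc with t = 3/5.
-0.5879 - 0.5519i - 0.5869j + 0.0731k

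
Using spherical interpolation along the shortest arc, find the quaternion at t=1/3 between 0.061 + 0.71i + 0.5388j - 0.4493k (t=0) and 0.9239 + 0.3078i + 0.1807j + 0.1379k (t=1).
0.4425 + 0.6861i + 0.4981j - 0.292k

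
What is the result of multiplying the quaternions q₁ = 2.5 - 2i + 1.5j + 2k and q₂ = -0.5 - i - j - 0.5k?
-0.75 - 0.25i - 6.25j + 1.25k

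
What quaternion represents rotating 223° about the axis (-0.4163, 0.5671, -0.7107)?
-0.3665 - 0.3873i + 0.5276j - 0.6612k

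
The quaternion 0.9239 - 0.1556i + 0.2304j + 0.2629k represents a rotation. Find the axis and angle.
axis = (-0.4067, 0.6021, 0.6871), θ = π/4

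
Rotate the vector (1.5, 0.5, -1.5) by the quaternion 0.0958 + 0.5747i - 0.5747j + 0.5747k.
(-1.693, 0.17, 1.362)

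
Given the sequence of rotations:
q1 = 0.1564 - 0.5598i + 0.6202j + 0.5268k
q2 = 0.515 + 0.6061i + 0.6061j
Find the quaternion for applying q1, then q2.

q2 · q1 = 0.0439 + 0.1258i + 0.0949j + 0.9865k
0.0439 + 0.1258i + 0.0949j + 0.9865k


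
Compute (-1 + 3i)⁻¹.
-0.1 - 0.3i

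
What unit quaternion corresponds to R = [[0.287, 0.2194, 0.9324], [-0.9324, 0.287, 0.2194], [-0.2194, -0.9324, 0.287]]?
0.6821 - 0.4222i + 0.4222j - 0.4222k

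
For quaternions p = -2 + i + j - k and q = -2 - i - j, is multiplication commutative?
No: pq = 6 - i + j + 2k ≠ 6 + i - j + 2k = qp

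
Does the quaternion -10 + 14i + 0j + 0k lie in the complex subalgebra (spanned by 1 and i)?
Yes. The quaternion -10 + 14i has j- and k-coefficients y = z = 0, so it lies in the complex subalgebra spanned by 1 and i.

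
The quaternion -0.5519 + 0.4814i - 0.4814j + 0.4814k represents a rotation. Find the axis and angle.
axis = (√3/3, -√3/3, √3/3), θ = 247°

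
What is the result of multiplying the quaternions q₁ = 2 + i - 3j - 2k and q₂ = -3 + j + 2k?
1 - 7i + 9j + 11k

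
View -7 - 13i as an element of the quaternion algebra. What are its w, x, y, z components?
-7 - 13i + 0j + 0k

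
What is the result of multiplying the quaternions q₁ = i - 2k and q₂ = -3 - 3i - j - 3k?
-3 - 5i + 9j + 5k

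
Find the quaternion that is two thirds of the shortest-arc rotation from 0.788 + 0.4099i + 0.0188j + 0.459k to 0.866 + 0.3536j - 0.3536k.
0.9465 + 0.1602i + 0.2681j - 0.0813k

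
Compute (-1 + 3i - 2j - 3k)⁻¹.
-0.0435 - 0.1304i + 0.087j + 0.1304k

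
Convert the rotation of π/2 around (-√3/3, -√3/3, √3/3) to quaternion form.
0.7071 - 0.4082i - 0.4082j + 0.4082k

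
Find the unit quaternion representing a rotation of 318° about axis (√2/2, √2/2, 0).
-0.9336 + 0.2534i + 0.2534j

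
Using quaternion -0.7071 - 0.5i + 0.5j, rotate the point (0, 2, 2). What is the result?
(-2.414, -0.414, 1.414)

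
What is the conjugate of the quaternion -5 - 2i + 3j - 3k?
-5 + 2i - 3j + 3k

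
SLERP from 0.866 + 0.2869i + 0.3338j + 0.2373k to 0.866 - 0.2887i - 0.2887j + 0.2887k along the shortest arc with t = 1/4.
0.9336 + 0.1465i + 0.1838j + 0.2704k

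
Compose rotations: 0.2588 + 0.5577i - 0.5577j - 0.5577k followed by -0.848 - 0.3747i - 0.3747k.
-0.2195 - 0.7789i + 0.055j + 0.5849k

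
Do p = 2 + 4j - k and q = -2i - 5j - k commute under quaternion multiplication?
No: pq = 19 - 13i - 8j + 6k ≠ 19 + 5i - 12j - 10k = qp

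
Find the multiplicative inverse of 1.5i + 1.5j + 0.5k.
-0.3158i - 0.3158j - 0.1053k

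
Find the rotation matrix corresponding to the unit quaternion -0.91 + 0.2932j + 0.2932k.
[[0.6561, 0.5336, -0.5336], [-0.5336, 0.8281, 0.1719], [0.5336, 0.1719, 0.8281]]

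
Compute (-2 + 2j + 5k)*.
-2 - 2j - 5k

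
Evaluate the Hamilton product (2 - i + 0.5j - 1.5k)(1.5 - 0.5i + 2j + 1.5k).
3.75 + 1.25i + 7j - k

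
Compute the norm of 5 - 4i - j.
√42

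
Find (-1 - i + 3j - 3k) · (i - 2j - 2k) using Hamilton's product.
1 - 13i - 3j + k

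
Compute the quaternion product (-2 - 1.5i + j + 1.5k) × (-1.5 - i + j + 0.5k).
-0.25 + 3.25i - 4.25j - 3.75k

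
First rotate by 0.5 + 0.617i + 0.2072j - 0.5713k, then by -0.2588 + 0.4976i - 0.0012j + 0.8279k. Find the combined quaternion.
0.0368 - 0.0817i + 0.7409j + 0.6656k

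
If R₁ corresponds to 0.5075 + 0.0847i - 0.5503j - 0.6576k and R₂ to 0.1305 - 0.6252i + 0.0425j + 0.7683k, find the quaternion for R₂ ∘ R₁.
0.6478 + 0.0886i - 0.3963j + 0.6445k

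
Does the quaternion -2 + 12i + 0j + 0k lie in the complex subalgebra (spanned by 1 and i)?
Yes. The quaternion -2 + 12i has j- and k-coefficients y = z = 0, so it lies in the complex subalgebra spanned by 1 and i.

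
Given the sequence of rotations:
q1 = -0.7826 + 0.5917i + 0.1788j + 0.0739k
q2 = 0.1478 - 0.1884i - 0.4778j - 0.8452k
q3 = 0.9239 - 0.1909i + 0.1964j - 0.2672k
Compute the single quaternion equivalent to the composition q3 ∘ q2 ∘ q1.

q2 · q1 = 0.1437 + 0.3507i - 0.0858j + 0.9214k
q3 · q2 · q1 = 0.4628 + 0.4546i + 0.0311j + 0.7604k
0.4628 + 0.4546i + 0.0311j + 0.7604k


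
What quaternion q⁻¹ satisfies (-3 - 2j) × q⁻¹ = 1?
-0.2308 + 0.1538j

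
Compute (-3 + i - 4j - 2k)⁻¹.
-0.1 - 0.0333i + 0.1333j + 0.0667k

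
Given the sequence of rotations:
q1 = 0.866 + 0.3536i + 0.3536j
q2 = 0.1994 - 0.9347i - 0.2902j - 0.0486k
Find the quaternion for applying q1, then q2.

q2 · q1 = 0.6058 - 0.7218i - 0.198j - 0.27k
0.6058 - 0.7218i - 0.198j - 0.27k


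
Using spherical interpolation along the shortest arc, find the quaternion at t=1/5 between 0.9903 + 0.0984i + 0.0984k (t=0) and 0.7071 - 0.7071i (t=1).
0.9935 - 0.0783i + 0.0827k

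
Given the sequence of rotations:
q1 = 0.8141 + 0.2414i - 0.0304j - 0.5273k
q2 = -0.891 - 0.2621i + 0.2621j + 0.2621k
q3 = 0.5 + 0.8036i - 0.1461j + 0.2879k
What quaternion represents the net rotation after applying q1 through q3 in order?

q2 · q1 = -0.5159 - 0.5587i + 0.1655j + 0.6279k
q3 · q2 · q1 = 0.0344 - 0.8333i - 0.5073j + 0.2168k
0.0344 - 0.8333i - 0.5073j + 0.2168k


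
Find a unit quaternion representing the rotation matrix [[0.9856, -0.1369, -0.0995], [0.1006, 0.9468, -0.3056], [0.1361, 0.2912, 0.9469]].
0.9848 + 0.1515i - 0.0598j + 0.0603k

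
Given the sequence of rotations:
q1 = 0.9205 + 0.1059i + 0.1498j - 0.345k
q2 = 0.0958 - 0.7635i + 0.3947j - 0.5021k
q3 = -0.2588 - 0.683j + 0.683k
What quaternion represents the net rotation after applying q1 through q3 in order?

q2 · q1 = -0.0633 - 0.7536i + 0.0611j - 0.6514k
q3 · q2 · q1 = 0.503 + 0.5982i - 0.4873j - 0.3894k
0.503 + 0.5982i - 0.4873j - 0.3894k


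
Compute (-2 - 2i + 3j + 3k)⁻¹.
-0.0769 + 0.0769i - 0.1154j - 0.1154k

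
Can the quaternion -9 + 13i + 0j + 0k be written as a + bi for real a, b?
Yes. The quaternion -9 + 13i has j- and k-coefficients y = z = 0, so it lies in the complex subalgebra spanned by 1 and i.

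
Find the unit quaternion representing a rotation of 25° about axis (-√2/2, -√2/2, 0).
0.9763 - 0.153i - 0.153j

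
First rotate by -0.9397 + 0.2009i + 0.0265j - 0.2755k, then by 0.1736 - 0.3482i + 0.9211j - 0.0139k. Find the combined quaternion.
-0.1214 + 0.1087i - 0.9597j - 0.229k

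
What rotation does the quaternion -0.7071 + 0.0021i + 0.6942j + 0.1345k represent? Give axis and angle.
axis = (0.003, 0.9817, 0.1902), θ = 3π/2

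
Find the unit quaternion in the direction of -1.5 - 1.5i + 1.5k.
-0.5774 - 0.5774i + 0.5774k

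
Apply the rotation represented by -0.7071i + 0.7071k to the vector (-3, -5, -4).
(4, 5, 3)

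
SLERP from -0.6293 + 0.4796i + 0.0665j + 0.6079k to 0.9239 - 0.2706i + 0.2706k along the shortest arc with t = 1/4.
-0.7801 + 0.4674i + 0.0538j + 0.4125k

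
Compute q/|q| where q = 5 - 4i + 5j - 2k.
0.5976 - 0.4781i + 0.5976j - 0.239k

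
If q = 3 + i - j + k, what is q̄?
3 - i + j - k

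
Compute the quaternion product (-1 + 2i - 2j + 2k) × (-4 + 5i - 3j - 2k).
-8 - 3i + 25j - 2k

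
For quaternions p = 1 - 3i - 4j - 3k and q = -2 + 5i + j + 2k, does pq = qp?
No: pq = 23 + 6i + 25k ≠ 23 + 16i + 18j - 9k = qp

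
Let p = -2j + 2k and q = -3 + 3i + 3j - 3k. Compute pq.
12 + 12j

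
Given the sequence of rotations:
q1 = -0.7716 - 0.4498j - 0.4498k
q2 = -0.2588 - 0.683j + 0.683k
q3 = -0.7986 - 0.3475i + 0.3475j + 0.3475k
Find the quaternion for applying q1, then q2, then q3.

q2 · q1 = 0.1997 + 0.6144i + 0.6434j - 0.4106k
q3 · q2 · q1 = -0.0269 - 0.9263i - 0.3736j - 0.0398k
-0.0269 - 0.9263i - 0.3736j - 0.0398k


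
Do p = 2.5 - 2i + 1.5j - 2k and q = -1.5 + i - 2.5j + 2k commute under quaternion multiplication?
No: pq = 6 + 3.5i - 6.5j + 11.5k ≠ 6 + 7.5i - 10.5j + 4.5k = qp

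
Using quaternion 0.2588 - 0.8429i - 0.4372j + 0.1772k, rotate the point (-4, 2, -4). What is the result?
(1.171, -5.408, 2.32)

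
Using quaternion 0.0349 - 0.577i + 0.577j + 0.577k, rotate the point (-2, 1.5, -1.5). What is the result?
(0.543, -0.306, 2.848)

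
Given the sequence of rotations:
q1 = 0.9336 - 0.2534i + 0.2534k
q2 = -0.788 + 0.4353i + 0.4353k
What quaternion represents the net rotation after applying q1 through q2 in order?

q2 · q1 = -0.7357 + 0.6061i - 0.2206j + 0.2067k
-0.7357 + 0.6061i - 0.2206j + 0.2067k


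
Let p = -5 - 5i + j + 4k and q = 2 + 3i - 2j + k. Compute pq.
3 - 16i + 29j + 10k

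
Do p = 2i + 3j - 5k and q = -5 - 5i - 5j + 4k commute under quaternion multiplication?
No: pq = 45 - 23i + 2j + 30k ≠ 45 + 3i - 32j + 20k = qp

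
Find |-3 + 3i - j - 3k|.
√28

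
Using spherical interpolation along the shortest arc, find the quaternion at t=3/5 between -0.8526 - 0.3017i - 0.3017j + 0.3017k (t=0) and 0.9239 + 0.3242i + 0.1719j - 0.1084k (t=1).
-0.9018 - 0.3175i - 0.2255j + 0.1872k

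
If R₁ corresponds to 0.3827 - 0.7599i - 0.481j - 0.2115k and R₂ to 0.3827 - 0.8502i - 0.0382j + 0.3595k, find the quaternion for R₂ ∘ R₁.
-0.4419 - 0.4352i - 0.6517j + 0.4366k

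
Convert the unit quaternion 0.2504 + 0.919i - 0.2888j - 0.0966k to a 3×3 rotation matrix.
[[0.8145, -0.4824, -0.3222], [-0.5792, -0.7078, -0.4044], [-0.0329, 0.516, -0.8559]]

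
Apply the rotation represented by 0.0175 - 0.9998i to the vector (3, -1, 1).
(3, 1.034, -0.964)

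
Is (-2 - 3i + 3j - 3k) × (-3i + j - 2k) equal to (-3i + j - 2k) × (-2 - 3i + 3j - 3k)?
No: pq = -18 + 3i + j + 10k ≠ -18 + 9i - 5j - 2k = qp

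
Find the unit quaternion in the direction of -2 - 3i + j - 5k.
-0.3203 - 0.4804i + 0.1601j - 0.8006k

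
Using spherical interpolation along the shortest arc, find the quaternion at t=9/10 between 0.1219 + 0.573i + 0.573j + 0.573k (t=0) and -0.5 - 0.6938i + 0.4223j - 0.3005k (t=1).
0.4874 + 0.7275i - 0.3259j + 0.3563k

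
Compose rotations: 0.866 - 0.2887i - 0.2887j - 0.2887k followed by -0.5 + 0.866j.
-0.183 - 0.1057i + 0.8943j + 0.3944k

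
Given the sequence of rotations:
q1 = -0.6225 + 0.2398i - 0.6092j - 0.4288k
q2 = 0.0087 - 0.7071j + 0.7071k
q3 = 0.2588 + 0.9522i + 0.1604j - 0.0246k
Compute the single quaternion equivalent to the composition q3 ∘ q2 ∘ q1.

q2 · q1 = -0.133 + 0.7361i + 0.6044j - 0.2743k
q3 · q2 · q1 = -0.839 + 0.0347i + 0.3782j + 0.3897k
-0.839 + 0.0347i + 0.3782j + 0.3897k


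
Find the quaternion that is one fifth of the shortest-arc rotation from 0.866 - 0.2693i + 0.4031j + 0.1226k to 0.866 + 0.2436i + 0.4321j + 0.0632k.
0.8855 - 0.1681i + 0.4182j + 0.1129k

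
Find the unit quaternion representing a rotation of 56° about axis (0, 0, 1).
0.8829 + 0.4695k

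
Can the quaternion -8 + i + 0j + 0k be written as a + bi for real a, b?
Yes. The quaternion -8 + i has j- and k-coefficients y = z = 0, so it lies in the complex subalgebra spanned by 1 and i.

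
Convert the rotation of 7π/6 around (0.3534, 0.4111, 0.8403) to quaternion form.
-0.2588 + 0.3414i + 0.3971j + 0.8117k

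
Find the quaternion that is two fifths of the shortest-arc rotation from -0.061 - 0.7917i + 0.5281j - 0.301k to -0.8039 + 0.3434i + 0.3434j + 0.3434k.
0.392 - 0.7912i + 0.2155j - 0.4169k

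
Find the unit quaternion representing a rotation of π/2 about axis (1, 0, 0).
0.7071 + 0.7071i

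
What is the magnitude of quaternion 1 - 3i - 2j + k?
√15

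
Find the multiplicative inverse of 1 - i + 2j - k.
0.1429 + 0.1429i - 0.2857j + 0.1429k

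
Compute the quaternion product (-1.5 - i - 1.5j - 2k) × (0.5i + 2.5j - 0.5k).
3.25 + 5i - 5.25j - k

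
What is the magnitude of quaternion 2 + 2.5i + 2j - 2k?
4.272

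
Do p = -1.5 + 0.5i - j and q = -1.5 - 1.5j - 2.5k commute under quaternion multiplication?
No: pq = 0.75 + 1.75i + 5j + 3k ≠ 0.75 - 3.25i + 2.5j + 4.5k = qp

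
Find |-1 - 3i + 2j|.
√14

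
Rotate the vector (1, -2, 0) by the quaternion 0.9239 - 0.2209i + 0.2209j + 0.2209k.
(1.816, -1.299, 0.115)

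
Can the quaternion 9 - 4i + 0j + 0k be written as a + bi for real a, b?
Yes. The quaternion 9 - 4i has j- and k-coefficients y = z = 0, so it lies in the complex subalgebra spanned by 1 and i.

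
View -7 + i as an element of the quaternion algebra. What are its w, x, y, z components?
-7 + i + 0j + 0k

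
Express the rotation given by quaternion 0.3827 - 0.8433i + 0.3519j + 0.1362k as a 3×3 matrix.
[[0.7152, -0.6978, 0.0396], [-0.4893, -0.4594, 0.7413], [-0.4991, -0.5496, -0.67]]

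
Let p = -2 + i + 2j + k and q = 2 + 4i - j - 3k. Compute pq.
-3 - 11i + 13j - k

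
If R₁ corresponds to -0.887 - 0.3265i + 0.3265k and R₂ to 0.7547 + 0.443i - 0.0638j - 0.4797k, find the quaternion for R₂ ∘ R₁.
-0.3682 - 0.6602i + 0.0686j + 0.6511k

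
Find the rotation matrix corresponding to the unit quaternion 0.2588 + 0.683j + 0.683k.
[[-0.866, -0.3535, 0.3535], [0.3535, 0.067, 0.933], [-0.3535, 0.933, 0.067]]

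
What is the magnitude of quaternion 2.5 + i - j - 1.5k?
3.24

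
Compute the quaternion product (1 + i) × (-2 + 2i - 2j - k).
-4 - j - 3k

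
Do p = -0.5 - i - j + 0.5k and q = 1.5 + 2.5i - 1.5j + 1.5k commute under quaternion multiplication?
No: pq = -0.5 - 3.5i + 2j + 4k ≠ -0.5 - 2i - 3.5j - 4k = qp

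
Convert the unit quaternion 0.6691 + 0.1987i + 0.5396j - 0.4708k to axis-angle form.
axis = (0.2674, 0.7261, -0.6335), θ = 96°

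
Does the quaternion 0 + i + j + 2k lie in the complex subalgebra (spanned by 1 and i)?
No. The quaternion i + j + 2k has j-coefficient y = 1 and k-coefficient z = 2, not both zero, so it does not lie in the complex subalgebra spanned by 1 and i.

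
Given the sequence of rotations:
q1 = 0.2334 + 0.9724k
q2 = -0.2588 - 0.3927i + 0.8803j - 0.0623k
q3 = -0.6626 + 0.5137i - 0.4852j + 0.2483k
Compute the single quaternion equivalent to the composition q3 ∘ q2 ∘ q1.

q2 · q1 = 0.0002 + 0.7643i + 0.5873j - 0.2662k
q3 · q2 · q1 = -0.0417 - 0.523i - 0.0627j + 0.849k
-0.0417 - 0.523i - 0.0627j + 0.849k


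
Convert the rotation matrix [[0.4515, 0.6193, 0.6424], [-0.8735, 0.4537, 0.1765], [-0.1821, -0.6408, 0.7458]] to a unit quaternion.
0.8141 - 0.251i + 0.2532j - 0.4584k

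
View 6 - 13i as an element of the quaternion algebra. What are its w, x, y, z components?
6 - 13i + 0j + 0k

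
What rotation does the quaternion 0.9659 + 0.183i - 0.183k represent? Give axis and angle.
axis = (√2/2, 0, -√2/2), θ = π/6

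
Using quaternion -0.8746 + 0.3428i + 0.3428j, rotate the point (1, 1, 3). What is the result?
(-0.799, 2.799, 1.59)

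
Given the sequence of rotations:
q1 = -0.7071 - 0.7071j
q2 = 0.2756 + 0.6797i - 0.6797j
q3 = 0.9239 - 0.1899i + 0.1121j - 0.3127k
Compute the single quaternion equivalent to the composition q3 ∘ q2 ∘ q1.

q2 · q1 = -0.6755 - 0.4806i + 0.2857j - 0.4806k
q3 · q2 · q1 = -0.8977 - 0.2803i + 0.2473j - 0.2332k
-0.8977 - 0.2803i + 0.2473j - 0.2332k


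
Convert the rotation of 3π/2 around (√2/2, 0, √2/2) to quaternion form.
-0.7071 + 0.5i + 0.5k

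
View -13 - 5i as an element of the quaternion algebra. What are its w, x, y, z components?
-13 - 5i + 0j + 0k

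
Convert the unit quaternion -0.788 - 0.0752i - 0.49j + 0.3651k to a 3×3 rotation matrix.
[[0.2532, 0.6491, 0.7173], [-0.5017, 0.7221, -0.4763], [-0.8272, -0.2393, 0.5085]]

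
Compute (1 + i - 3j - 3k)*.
1 - i + 3j + 3k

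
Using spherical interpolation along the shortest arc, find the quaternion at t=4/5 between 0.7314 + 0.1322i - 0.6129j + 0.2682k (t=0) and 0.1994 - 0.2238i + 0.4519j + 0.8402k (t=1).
0.404 - 0.1701i + 0.2406j + 0.866k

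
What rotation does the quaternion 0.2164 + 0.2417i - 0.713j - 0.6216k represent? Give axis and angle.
axis = (0.2476, -0.7303, -0.6367), θ = 155°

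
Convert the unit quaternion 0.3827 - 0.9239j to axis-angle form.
axis = (0, -1, 0), θ = 3π/4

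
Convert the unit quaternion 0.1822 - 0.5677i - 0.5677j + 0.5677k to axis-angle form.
axis = (-√3/3, -√3/3, √3/3), θ = 159°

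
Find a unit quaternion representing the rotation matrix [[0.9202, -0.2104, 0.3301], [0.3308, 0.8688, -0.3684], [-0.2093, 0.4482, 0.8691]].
0.9563 + 0.2135i + 0.141j + 0.1415k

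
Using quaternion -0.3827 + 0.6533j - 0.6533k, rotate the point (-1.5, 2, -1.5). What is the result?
(0.811, 0.823, -2.677)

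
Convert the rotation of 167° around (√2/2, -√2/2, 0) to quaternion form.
0.1132 + 0.7026i - 0.7026j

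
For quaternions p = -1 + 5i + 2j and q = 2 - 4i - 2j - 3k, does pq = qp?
No: pq = 22 + 8i + 21j + k ≠ 22 + 20i - 9j + 5k = qp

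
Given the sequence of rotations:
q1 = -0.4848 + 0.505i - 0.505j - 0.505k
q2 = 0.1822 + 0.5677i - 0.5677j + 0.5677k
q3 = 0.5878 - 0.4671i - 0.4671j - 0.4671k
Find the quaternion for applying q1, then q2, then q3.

q2 · q1 = -0.375 + 0.3902i + 0.7566j - 0.3672k
q3 · q2 · q1 = 0.1437 + 0.9294i + 0.2661j - 0.2118k
0.1437 + 0.9294i + 0.2661j - 0.2118k


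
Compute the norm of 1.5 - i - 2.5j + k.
3.24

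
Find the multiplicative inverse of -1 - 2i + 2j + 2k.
-0.0769 + 0.1538i - 0.1538j - 0.1538k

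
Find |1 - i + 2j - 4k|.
√22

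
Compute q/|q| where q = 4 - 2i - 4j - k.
0.6576 - 0.3288i - 0.6576j - 0.1644k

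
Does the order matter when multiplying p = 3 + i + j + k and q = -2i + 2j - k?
Yes: pq = 1 - 9i + 5j + k ≠ 1 - 3i + 7j - 7k = qp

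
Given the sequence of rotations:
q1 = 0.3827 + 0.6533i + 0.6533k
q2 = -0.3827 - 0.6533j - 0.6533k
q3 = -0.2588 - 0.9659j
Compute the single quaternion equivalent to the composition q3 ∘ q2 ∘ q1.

q2 · q1 = 0.2803 - 0.6768i - 0.6768j - 0.0732k
q3 · q2 · q1 = -0.7263 + 0.2459i - 0.0956j - 0.6348k
-0.7263 + 0.2459i - 0.0956j - 0.6348k


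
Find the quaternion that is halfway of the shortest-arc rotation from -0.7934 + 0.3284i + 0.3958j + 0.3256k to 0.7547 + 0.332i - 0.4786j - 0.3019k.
-0.8211 - 0.0019i + 0.4638j + 0.3328k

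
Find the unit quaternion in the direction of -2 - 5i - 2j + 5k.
-0.2626 - 0.6565i - 0.2626j + 0.6565k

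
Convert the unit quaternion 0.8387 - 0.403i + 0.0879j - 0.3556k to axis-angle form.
axis = (-0.74, 0.1614, -0.653), θ = 66°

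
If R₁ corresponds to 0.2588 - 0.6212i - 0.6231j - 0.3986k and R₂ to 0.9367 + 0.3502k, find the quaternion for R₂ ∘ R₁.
0.382 - 0.3637i - 0.8012j - 0.2827k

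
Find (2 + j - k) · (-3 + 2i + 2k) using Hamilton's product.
-4 + 6i - 5j + 5k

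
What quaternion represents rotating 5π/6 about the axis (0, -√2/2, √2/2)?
0.2588 - 0.683j + 0.683k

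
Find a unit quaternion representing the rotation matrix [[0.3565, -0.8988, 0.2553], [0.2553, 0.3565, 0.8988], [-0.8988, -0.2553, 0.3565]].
0.7193 - 0.4011i + 0.4011j + 0.4011k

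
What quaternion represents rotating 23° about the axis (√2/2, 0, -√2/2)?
0.9799 + 0.141i - 0.141k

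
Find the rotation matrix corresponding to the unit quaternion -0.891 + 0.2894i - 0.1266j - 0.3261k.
[[0.7553, -0.6544, 0.0369], [0.5078, 0.6198, 0.5983], [-0.4143, -0.4331, 0.8004]]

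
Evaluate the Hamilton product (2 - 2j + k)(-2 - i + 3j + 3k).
-1 - 11i + 9j + 2k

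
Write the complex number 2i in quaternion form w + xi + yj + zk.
0 + 2i + 0j + 0k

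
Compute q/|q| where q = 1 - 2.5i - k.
0.3482 - 0.8704i - 0.3482k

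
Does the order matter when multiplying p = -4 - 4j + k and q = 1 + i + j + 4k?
Yes: pq = -4 - 21i - 7j - 11k ≠ -4 + 13i - 9j - 19k = qp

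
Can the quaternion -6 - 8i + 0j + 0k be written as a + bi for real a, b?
Yes. The quaternion -6 - 8i has j- and k-coefficients y = z = 0, so it lies in the complex subalgebra spanned by 1 and i.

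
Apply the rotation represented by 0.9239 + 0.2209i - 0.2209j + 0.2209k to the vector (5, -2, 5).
(3.483, -2.586, 5.932)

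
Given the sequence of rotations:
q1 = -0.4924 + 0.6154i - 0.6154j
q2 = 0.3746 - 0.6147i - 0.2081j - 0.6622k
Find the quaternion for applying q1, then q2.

q2 · q1 = 0.0658 + 0.1257i - 0.5356j + 0.8324k
0.0658 + 0.1257i - 0.5356j + 0.8324k


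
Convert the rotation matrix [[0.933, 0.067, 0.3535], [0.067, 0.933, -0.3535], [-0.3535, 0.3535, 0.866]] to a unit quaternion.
0.9659 + 0.183i + 0.183j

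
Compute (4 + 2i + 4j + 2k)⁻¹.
0.1 - 0.05i - 0.1j - 0.05k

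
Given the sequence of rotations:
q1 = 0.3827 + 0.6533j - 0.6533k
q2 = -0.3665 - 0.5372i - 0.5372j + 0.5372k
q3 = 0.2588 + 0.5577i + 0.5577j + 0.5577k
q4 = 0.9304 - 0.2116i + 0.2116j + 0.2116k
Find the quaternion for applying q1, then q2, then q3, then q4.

q2 · q1 = 0.5616 - 0.2056i - 0.796j + 0.0941k
q3 · q2 · q1 = 0.6515 + 0.7564i - 0.0599j + 0.0083k
q4 · q3 · q2 · q1 = 0.7771 + 0.5803i + 0.2439j - 0.0018k
0.7771 + 0.5803i + 0.2439j - 0.0018k


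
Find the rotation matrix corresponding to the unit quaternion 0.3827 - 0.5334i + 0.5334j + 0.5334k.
[[-0.1381, -0.9773, -0.1608], [-0.1608, -0.1381, 0.9773], [-0.9773, 0.1608, -0.1381]]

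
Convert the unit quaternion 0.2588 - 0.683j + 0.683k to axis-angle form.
axis = (0, -√2/2, √2/2), θ = 5π/6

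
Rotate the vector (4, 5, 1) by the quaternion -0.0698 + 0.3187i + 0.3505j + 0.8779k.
(-0.908, -2.659, 5.84)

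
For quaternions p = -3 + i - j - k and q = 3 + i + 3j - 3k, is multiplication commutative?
No: pq = -10 + 6i - 10j + 10k ≠ -10 - 6i - 14j + 2k = qp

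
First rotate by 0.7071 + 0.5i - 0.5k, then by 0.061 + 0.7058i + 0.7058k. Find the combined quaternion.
0.0431 + 0.5296i + 0.7058j + 0.4686k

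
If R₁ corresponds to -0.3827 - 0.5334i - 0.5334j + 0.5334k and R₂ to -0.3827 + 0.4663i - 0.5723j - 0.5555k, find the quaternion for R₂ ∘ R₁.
0.3862 - 0.5759i + 0.4707j - 0.5455k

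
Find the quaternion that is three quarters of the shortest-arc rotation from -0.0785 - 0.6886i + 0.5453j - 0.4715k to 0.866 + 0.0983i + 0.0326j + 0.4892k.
-0.7551 - 0.3026i + 0.1465j - 0.5628k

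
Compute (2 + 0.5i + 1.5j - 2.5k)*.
2 - 0.5i - 1.5j + 2.5k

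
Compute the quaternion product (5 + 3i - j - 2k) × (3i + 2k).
-5 + 13i - 12j + 13k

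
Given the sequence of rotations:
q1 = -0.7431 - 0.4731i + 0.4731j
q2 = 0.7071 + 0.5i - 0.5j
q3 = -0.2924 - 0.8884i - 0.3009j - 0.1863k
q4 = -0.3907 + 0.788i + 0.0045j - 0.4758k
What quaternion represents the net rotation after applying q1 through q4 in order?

q2 · q1 = -0.0523 - 0.7061i + 0.7061j
q3 · q2 · q1 = -0.3995 + 0.3845i - 0.0592j - 0.83k
q4 · q3 · q2 · q1 = -0.5415 - 0.4969i + 0.4924j + 0.466k
-0.5415 - 0.4969i + 0.4924j + 0.466k


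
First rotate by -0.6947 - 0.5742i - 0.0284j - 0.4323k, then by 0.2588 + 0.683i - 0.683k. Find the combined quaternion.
-0.0829 - 0.6425i + 0.6801j + 0.3432k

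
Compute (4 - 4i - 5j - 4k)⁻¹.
0.0548 + 0.0548i + 0.0685j + 0.0548k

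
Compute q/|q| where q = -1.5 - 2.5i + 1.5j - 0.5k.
-0.4523 - 0.7538i + 0.4523j - 0.1508k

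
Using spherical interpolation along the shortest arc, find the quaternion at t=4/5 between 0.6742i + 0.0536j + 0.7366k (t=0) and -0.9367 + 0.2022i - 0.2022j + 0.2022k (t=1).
-0.8372 + 0.36i - 0.1665j + 0.3766k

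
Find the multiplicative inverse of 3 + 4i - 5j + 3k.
0.0508 - 0.0678i + 0.0847j - 0.0508k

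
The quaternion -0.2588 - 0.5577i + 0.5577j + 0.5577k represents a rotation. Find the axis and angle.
axis = (-√3/3, √3/3, √3/3), θ = 7π/6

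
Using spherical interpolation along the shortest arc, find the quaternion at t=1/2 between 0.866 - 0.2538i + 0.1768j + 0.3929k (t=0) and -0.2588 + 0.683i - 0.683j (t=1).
0.6455 - 0.5376i + 0.4934j + 0.2255k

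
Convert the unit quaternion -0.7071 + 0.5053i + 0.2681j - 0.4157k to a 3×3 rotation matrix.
[[0.5106, -0.3169, -0.7993], [0.8588, 0.1437, 0.4917], [-0.041, -0.9375, 0.3456]]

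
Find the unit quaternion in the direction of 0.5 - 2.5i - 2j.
0.1543 - 0.7715i - 0.6172j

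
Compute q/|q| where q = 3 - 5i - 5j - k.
0.3873 - 0.6455i - 0.6455j - 0.1291k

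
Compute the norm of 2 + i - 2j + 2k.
√13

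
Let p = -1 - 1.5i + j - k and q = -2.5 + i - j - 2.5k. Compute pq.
2.5 - 0.75i - 6.25j + 5.5k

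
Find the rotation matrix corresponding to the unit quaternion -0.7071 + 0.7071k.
[[0, 1, 0], [-1, 0, 0], [0, 0, 1]]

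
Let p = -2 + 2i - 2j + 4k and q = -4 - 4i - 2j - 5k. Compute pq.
32 + 18i + 6j - 18k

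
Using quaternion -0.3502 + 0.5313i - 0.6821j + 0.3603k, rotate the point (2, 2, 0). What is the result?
(-1.325, -1.603, -1.917)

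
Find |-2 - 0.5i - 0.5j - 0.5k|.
2.179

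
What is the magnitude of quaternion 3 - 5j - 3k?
√43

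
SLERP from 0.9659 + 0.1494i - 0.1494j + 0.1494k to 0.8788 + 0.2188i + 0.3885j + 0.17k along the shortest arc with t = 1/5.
0.9723 + 0.1678i - 0.0401j + 0.1576k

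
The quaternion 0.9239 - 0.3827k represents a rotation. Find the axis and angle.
axis = (0, 0, -1), θ = π/4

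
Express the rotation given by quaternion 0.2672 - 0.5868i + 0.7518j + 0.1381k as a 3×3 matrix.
[[-0.1685, -0.9561, 0.2397], [-0.8085, 0.2732, 0.5212], [-0.5638, -0.1059, -0.8191]]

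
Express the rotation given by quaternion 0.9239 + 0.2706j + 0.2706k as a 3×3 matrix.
[[0.7071, -0.5, 0.5], [0.5, 0.8536, 0.1464], [-0.5, 0.1464, 0.8536]]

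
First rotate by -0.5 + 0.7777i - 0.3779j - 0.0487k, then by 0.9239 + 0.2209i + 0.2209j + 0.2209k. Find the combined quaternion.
-0.5395 + 0.6808i - 0.277j - 0.4107k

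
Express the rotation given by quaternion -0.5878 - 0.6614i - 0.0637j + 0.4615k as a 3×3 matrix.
[[0.5659, 0.6268, -0.5356], [-0.4583, -0.3009, -0.8363], [-0.6854, 0.7187, 0.117]]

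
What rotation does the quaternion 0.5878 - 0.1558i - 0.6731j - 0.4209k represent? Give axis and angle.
axis = (-0.1926, -0.832, -0.5203), θ = 108°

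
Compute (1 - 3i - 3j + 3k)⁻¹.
0.0357 + 0.1071i + 0.1071j - 0.1071k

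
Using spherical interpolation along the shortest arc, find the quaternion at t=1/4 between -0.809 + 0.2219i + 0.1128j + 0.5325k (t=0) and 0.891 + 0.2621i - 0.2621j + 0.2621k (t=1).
-0.9145 + 0.1026i + 0.1678j + 0.3536k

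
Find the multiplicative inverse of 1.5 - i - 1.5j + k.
0.2308 + 0.1538i + 0.2308j - 0.1538k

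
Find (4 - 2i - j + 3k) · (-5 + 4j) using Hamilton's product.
-16 - 2i + 21j - 23k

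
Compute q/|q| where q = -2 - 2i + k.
-0.6667 - 0.6667i + 0.3333k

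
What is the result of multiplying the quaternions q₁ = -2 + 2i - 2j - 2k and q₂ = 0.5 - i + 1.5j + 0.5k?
5 + 5i - 3j - k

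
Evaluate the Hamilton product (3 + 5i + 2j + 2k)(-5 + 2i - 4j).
-17 - 11i - 18j - 34k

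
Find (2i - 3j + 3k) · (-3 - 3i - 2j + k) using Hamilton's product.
-3 - 3i - 2j - 22k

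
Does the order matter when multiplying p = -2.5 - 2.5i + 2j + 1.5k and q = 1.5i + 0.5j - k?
Yes: pq = 4.25 - 6.5i - 1.5j - 1.75k ≠ 4.25 - i - j + 6.75k = qp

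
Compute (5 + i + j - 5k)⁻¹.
0.0962 - 0.0192i - 0.0192j + 0.0962k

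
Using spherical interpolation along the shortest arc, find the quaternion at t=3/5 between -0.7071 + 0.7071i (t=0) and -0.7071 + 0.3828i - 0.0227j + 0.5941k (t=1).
-0.7497 + 0.5447i - 0.0143j + 0.3755k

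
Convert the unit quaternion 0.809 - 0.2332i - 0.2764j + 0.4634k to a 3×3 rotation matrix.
[[0.4177, -0.6209, -0.6633], [0.8787, 0.4618, 0.1212], [0.2311, -0.6335, 0.7384]]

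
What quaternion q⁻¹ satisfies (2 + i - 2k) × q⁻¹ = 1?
0.2222 - 0.1111i + 0.2222k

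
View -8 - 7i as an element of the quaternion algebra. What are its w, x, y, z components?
-8 - 7i + 0j + 0k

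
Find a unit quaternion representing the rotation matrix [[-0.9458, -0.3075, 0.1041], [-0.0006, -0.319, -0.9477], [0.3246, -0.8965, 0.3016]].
0.0958 + 0.1338i - 0.5756j + 0.801k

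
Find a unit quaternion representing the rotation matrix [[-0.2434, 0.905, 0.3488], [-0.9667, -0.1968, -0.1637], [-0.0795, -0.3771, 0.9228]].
0.6088 - 0.0876i + 0.1759j - 0.7686k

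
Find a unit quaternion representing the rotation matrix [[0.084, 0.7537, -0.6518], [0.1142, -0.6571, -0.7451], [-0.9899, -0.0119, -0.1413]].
0.2672 + 0.686i + 0.3163j - 0.5983k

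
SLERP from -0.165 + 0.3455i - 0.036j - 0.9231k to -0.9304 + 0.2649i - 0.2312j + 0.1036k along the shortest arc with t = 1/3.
-0.5625 + 0.4046i - 0.1357j - 0.7082k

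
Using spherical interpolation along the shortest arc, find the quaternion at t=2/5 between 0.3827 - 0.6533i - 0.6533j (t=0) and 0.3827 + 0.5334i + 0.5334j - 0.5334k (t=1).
0.0796 - 0.6831i - 0.6831j + 0.2459k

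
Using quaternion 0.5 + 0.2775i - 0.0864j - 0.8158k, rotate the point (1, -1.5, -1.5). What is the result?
(-0.689, 0.069, -2.241)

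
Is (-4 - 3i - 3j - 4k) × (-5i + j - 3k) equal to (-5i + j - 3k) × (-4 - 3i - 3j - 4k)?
No: pq = -24 + 33i + 7j - 6k ≠ -24 + 7i - 15j + 30k = qp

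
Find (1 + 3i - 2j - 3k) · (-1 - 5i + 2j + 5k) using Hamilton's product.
33 - 12i + 4j + 4k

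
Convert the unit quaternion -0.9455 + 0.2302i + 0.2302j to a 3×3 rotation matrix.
[[0.894, 0.106, -0.4353], [0.106, 0.894, 0.4353], [0.4353, -0.4353, 0.788]]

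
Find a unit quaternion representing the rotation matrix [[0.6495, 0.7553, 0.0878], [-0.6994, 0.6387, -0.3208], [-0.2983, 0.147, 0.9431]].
0.8988 + 0.1301i + 0.1074j - 0.4046k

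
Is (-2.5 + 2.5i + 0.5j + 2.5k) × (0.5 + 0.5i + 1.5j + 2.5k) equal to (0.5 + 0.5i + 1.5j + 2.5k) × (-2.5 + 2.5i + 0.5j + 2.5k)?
No: pq = -9.5 - 2.5i - 8.5j - 1.5k ≠ -9.5 + 2.5i + 1.5j - 8.5k = qp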